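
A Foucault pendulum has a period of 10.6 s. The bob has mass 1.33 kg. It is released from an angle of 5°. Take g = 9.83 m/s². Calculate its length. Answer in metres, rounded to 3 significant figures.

28.0 m

From T = 2π√(L/g), L = gT²/(4π²) = 9.83 × 10.60²/(4π²) = 28.0 m.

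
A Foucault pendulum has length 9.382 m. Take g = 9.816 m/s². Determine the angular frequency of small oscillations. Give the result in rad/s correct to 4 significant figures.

ω = √(g/L) = √(9.816/9.382) = 1.023 rad/s.

1.023 rad/s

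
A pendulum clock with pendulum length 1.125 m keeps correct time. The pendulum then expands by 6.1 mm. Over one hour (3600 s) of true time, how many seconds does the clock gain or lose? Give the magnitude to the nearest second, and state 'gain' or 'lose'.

lose 10 s

T ∝ √L, so T'/T = √(1.13110/1.125) = 1.00271.
In 3600 s of true time the clock registers 3600/1.00271 = 3590.3 s, so it loses 10 s.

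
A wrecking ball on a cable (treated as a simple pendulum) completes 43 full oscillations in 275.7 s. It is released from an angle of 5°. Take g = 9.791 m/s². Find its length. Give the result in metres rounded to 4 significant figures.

10.20 m

T = 275.7/43 = 6.4116 s.
From T = 2π√(L/g), L = gT²/(4π²) = 9.791 × 6.4116²/(4π²) = 10.20 m.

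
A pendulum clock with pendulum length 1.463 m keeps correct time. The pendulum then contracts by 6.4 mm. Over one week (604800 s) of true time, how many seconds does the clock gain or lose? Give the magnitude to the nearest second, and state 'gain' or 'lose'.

gain 1327 s

T ∝ √L, so T'/T = √(1.45660/1.463) = 0.997810.
In 604800 s of true time the clock registers 604800/0.997810 = 606127.2 s, so it gains 1327 s.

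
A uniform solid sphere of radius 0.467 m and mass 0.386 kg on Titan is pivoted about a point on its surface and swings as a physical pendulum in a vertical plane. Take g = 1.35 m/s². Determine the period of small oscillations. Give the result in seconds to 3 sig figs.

4.37 s

I_cm = (2/5)mr² = 0.03367 kg·m². The pivot is at distance d = 0.467 m from the centre of mass.
By the parallel-axis theorem, I = I_cm + md² = 0.03367 + 0.08418 = 0.1179 kg·m².
T = 2π√(I/(mgd)) = 2π√(0.1179/(0.386 × 1.35 × 0.467)) = 4.37 s.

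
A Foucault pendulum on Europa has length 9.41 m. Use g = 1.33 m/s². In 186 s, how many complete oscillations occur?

11

T = 2π√(L/g) = 2π√(9.41/1.33) = 16.71 s.
Number of complete oscillations = ⌊186/16.71⌋ = ⌊11.13⌋ = 11.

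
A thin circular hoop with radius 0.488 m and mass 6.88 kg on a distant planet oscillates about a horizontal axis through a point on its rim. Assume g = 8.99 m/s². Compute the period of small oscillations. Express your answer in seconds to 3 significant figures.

2.07 s

I_cm = mr² = 1.638 kg·m². The pivot is at distance d = 0.488 m from the centre of mass.
By the parallel-axis theorem, I = I_cm + md² = 1.638 + 1.638 = 3.277 kg·m².
T = 2π√(I/(mgd)) = 2π√(3.277/(6.88 × 8.99 × 0.488)) = 2.07 s.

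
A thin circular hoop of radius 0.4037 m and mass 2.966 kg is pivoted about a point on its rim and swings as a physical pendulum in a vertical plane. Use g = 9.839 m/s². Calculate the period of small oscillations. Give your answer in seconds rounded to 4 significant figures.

I_cm = mr² = 0.48338 kg·m². The pivot is at distance d = 0.4037 m from the centre of mass.
By the parallel-axis theorem, I = I_cm + md² = 0.48338 + 0.48338 = 0.96676 kg·m².
T = 2π√(I/(mgd)) = 2π√(0.96676/(2.966 × 9.839 × 0.4037)) = 1.800 s.

1.800 s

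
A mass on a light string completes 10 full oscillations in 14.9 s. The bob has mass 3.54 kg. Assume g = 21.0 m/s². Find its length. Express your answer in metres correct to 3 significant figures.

1.18 m

T = 14.9/10 = 1.490 s.
From T = 2π√(L/g), L = gT²/(4π²) = 21.0 × 1.490²/(4π²) = 1.18 m.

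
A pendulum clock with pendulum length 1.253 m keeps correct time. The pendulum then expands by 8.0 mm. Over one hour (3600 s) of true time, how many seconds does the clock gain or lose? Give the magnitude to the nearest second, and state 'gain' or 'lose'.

lose 11 s

T ∝ √L, so T'/T = √(1.26100/1.253) = 1.00319.
In 3600 s of true time the clock registers 3600/1.00319 = 3588.6 s, so it loses 11 s.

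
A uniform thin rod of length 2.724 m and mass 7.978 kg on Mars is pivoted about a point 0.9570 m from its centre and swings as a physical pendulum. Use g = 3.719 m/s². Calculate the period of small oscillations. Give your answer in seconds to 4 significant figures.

4.125 s

For a physical pendulum T = 2π√(I/(mgd)), with d = 0.95700 m from pivot to centre of mass.
I_cm = mL²/12 = 7.978 × 2.724²/12 = 4.9332 kg·m²; I = I_cm + md² = 4.9332 + 7.978 × 0.95700² = 12.240 kg·m².
T = 2π√(12.240/(7.978 × 3.719 × 0.95700)) = 4.125 s.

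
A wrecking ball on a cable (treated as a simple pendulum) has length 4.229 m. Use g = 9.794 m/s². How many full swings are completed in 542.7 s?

T = 2π√(L/g) = 2π√(4.229/9.794) = 4.1288 s.
Number of complete oscillations = ⌊542.7/4.1288⌋ = ⌊131.44⌋ = 131.

131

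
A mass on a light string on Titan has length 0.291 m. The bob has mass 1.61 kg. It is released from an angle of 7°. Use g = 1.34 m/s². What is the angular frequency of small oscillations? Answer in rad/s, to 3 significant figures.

2.15 rad/s

ω = √(g/L) = √(1.34/0.291) = 2.15 rad/s.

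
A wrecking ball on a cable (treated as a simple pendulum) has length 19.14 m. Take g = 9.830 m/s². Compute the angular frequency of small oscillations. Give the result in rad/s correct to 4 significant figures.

ω = √(g/L) = √(9.830/19.14) = 0.7166 rad/s.

0.7166 rad/s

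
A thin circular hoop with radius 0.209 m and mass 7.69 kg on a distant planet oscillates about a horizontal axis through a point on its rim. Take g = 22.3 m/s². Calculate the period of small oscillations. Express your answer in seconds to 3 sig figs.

I_cm = mr² = 0.3359 kg·m². The pivot is at distance d = 0.209 m from the centre of mass.
By the parallel-axis theorem, I = I_cm + md² = 0.3359 + 0.3359 = 0.6718 kg·m².
T = 2π√(I/(mgd)) = 2π√(0.6718/(7.69 × 22.3 × 0.209)) = 0.860 s.

0.860 s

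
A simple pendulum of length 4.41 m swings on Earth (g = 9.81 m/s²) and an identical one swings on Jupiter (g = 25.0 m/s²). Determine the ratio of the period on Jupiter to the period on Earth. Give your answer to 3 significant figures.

T ∝ 1/√g, so T₂/T₁ = √(g₁/g₂) = √(9.81/25.0) = 0.626.

0.626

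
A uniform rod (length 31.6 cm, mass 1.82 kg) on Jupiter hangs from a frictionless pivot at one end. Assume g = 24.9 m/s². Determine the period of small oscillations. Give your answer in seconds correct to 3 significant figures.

For a physical pendulum T = 2π√(I/(mgd)), with d = 0.1580 m from pivot to centre of mass.
I_cm = mL²/12 = 1.82 × 0.316²/12 = 0.01514 kg·m²; I = I_cm + md² = 0.01514 + 1.82 × 0.1580² = 0.06058 kg·m².
T = 2π√(0.06058/(1.82 × 24.9 × 0.1580)) = 0.578 s.

0.578 s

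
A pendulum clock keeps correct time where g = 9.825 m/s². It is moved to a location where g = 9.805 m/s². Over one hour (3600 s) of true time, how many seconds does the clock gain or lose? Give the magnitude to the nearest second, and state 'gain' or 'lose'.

lose 4 s

The clock's period scales as T ∝ 1/√g, so T'/T = √(9.825/9.805) = 1.00102.
In 3600 s of true time the clock registers 3600/1.00102 = 3596.3 s, so it loses 4 s.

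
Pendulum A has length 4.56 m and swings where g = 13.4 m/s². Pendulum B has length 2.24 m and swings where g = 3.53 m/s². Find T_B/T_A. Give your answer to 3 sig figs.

T = 2π√(L/g), so T_B/T_A = √((L_B/g_B)/(L_A/g_A)) = √((2.24/3.53)/(4.56/13.4)) = 1.37.

1.37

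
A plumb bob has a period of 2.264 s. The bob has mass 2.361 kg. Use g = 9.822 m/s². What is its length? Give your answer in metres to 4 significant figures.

From T = 2π√(L/g), L = gT²/(4π²) = 9.822 × 2.2640²/(4π²) = 1.275 m.

1.275 m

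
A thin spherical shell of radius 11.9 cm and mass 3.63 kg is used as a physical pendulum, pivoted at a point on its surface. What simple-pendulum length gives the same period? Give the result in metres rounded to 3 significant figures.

The equivalent simple-pendulum length is L_eq = I/(md), where I is about the pivot and d = 0.1190 m.
I_cm = (2/3)mR² = 0.03427 kg·m², so I = I_cm + md² = 0.03427 + 0.05140 = 0.08567 kg·m².
L_eq = 0.08567/(3.63 × 0.1190) = 0.198 m.

0.198 m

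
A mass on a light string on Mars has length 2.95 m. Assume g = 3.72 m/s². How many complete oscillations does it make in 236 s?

42

T = 2π√(L/g) = 2π√(2.95/3.72) = 5.595 s.
Number of complete oscillations = ⌊236/5.595⌋ = ⌊42.18⌋ = 42.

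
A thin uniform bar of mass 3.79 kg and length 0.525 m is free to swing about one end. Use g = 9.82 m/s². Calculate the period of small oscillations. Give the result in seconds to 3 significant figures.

For a physical pendulum T = 2π√(I/(mgd)), with d = 0.2625 m from pivot to centre of mass.
I_cm = mL²/12 = 3.79 × 0.525²/12 = 0.08705 kg·m²; I = I_cm + md² = 0.08705 + 3.79 × 0.2625² = 0.3482 kg·m².
T = 2π√(0.3482/(3.79 × 9.82 × 0.2625)) = 1.19 s.

1.19 s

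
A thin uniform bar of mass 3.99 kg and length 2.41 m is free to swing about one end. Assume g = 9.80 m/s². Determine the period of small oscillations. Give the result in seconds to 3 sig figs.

2.54 s

For a physical pendulum T = 2π√(I/(mgd)), with d = 1.205 m from pivot to centre of mass.
I_cm = mL²/12 = 3.99 × 2.41²/12 = 1.931 kg·m²; I = I_cm + md² = 1.931 + 3.99 × 1.205² = 7.725 kg·m².
T = 2π√(7.725/(3.99 × 9.80 × 1.205)) = 2.54 s.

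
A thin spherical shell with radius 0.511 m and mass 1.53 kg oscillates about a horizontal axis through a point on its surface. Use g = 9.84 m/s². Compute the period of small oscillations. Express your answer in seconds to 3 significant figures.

1.85 s

I_cm = (2/3)mr² = 0.2663 kg·m². The pivot is at distance d = 0.511 m from the centre of mass.
By the parallel-axis theorem, I = I_cm + md² = 0.2663 + 0.3995 = 0.6659 kg·m².
T = 2π√(I/(mgd)) = 2π√(0.6659/(1.53 × 9.84 × 0.511)) = 1.85 s.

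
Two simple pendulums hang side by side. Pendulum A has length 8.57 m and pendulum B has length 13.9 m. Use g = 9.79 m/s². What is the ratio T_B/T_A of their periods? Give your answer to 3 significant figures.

1.27

T ∝ √L, so T_B/T_A = √(L_B/L_A) = √(13.9/8.57) = 1.27.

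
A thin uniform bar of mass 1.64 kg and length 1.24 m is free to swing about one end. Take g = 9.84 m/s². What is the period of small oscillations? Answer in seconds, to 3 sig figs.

For a physical pendulum T = 2π√(I/(mgd)), with d = 0.6200 m from pivot to centre of mass.
I_cm = mL²/12 = 1.64 × 1.24²/12 = 0.2101 kg·m²; I = I_cm + md² = 0.2101 + 1.64 × 0.6200² = 0.8406 kg·m².
T = 2π√(0.8406/(1.64 × 9.84 × 0.6200)) = 1.82 s.

1.82 s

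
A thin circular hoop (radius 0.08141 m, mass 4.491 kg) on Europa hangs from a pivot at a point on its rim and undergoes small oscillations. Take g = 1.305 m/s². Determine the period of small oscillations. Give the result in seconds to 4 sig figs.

I_cm = mr² = 0.029764 kg·m². The pivot is at distance d = 0.08141 m from the centre of mass.
By the parallel-axis theorem, I = I_cm + md² = 0.029764 + 0.029764 = 0.059529 kg·m².
T = 2π√(I/(mgd)) = 2π√(0.059529/(4.491 × 1.305 × 0.08141)) = 2.219 s.

2.219 s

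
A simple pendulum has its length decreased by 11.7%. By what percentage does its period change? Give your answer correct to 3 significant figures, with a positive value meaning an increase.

T ∝ √L, so T'/T = √(0.8830) = 0.9397.
Percentage change in T = (0.9397 − 1) × 100% = -6.03%.

-6.03%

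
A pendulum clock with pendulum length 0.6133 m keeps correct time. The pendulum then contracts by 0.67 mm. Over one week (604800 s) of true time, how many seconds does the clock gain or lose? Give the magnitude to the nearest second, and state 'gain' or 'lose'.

gain 331 s

T ∝ √L, so T'/T = √(0.61263/0.6133) = 0.999454.
In 604800 s of true time the clock registers 604800/0.999454 = 605130.6 s, so it gains 331 s.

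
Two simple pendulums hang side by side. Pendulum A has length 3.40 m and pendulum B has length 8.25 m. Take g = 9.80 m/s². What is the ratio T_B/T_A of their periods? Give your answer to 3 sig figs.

T ∝ √L, so T_B/T_A = √(L_B/L_A) = √(8.25/3.40) = 1.56.

1.56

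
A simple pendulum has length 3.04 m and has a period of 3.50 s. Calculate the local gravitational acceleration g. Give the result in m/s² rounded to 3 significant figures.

From T = 2π√(L/g), g = 4π²L/T² = 4π² × 3.04/3.500² = 9.80 m/s².

9.80 m/s²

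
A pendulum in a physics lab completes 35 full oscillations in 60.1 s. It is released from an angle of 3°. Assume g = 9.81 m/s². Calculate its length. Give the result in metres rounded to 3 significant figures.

T = 60.1/35 = 1.717 s.
From T = 2π√(L/g), L = gT²/(4π²) = 9.81 × 1.717²/(4π²) = 0.733 m.

0.733 m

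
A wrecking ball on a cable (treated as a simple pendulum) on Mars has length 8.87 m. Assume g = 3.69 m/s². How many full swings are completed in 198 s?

20

T = 2π√(L/g) = 2π√(8.87/3.69) = 9.742 s.
Number of complete oscillations = ⌊198/9.742⌋ = ⌊20.33⌋ = 20.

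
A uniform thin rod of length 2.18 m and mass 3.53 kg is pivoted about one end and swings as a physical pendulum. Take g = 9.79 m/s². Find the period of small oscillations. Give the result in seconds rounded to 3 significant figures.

2.42 s

For a physical pendulum T = 2π√(I/(mgd)), with d = 1.090 m from pivot to centre of mass.
I_cm = mL²/12 = 3.53 × 2.18²/12 = 1.398 kg·m²; I = I_cm + md² = 1.398 + 3.53 × 1.090² = 5.592 kg·m².
T = 2π√(5.592/(3.53 × 9.79 × 1.090)) = 2.42 s.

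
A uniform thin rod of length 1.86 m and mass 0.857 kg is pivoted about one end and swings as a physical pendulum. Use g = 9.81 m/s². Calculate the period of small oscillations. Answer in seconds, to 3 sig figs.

For a physical pendulum T = 2π√(I/(mgd)), with d = 0.9300 m from pivot to centre of mass.
I_cm = mL²/12 = 0.857 × 1.86²/12 = 0.2471 kg·m²; I = I_cm + md² = 0.2471 + 0.857 × 0.9300² = 0.9883 kg·m².
T = 2π√(0.9883/(0.857 × 9.81 × 0.9300)) = 2.23 s.

2.23 s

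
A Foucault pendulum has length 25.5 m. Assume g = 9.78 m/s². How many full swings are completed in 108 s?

10

T = 2π√(L/g) = 2π√(25.5/9.78) = 10.15 s.
Number of complete oscillations = ⌊108/10.15⌋ = ⌊10.64⌋ = 10.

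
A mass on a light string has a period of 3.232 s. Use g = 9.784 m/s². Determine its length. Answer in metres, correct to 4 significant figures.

From T = 2π√(L/g), L = gT²/(4π²) = 9.784 × 3.2320²/(4π²) = 2.589 m.

2.589 m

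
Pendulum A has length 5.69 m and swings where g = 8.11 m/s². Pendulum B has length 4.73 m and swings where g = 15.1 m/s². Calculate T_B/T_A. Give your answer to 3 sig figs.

T = 2π√(L/g), so T_B/T_A = √((L_B/g_B)/(L_A/g_A)) = √((4.73/15.1)/(5.69/8.11)) = 0.668.

0.668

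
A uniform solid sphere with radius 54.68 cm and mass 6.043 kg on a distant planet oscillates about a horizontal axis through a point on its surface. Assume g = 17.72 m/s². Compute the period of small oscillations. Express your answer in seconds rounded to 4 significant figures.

1.306 s

I_cm = (2/5)mr² = 0.72272 kg·m². The pivot is at distance d = 0.5468 m from the centre of mass.
By the parallel-axis theorem, I = I_cm + md² = 0.72272 + 1.8068 = 2.5295 kg·m².
T = 2π√(I/(mgd)) = 2π√(2.5295/(6.043 × 17.72 × 0.5468)) = 1.306 s.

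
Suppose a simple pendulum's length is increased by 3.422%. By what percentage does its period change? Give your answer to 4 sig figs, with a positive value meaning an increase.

T ∝ √L, so T'/T = √(1.0342) = 1.0170.
Percentage change in T = (1.0170 − 1) × 100% = 1.697%.

1.697%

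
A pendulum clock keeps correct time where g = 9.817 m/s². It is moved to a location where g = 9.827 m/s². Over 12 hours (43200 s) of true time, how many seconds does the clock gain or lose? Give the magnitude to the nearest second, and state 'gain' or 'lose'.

gain 22 s

The clock's period scales as T ∝ 1/√g, so T'/T = √(9.817/9.827) = 0.999491.
In 43200 s of true time the clock registers 43200/0.999491 = 43222.0 s, so it gains 22 s.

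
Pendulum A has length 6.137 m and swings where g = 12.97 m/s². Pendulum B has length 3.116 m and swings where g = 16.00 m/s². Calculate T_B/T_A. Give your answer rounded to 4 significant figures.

0.6416

T = 2π√(L/g), so T_B/T_A = √((L_B/g_B)/(L_A/g_A)) = √((3.116/16.00)/(6.137/12.97)) = 0.6416.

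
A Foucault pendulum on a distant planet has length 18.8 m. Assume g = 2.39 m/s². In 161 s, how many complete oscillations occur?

9

T = 2π√(L/g) = 2π√(18.8/2.39) = 17.62 s.
Number of complete oscillations = ⌊161/17.62⌋ = ⌊9.136⌋ = 9.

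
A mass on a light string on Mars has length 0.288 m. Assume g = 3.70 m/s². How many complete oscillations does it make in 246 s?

140

T = 2π√(L/g) = 2π√(0.288/3.70) = 1.753 s.
Number of complete oscillations = ⌊246/1.753⌋ = ⌊140.3⌋ = 140.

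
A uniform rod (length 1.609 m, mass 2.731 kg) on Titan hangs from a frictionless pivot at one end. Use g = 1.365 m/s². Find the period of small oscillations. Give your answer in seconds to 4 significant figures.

5.570 s

For a physical pendulum T = 2π√(I/(mgd)), with d = 0.80450 m from pivot to centre of mass.
I_cm = mL²/12 = 2.731 × 1.609²/12 = 0.58919 kg·m²; I = I_cm + md² = 0.58919 + 2.731 × 0.80450² = 2.3567 kg·m².
T = 2π√(2.3567/(2.731 × 1.365 × 0.80450)) = 5.570 s.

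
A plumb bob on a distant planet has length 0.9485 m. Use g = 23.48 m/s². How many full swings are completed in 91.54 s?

T = 2π√(L/g) = 2π√(0.9485/23.48) = 1.2628 s.
Number of complete oscillations = ⌊91.54/1.2628⌋ = ⌊72.487⌋ = 72.

72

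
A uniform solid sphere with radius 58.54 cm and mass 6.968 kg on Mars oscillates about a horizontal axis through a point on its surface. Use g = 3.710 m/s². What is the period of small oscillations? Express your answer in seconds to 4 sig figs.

I_cm = (2/5)mr² = 0.95515 kg·m². The pivot is at distance d = 0.5854 m from the centre of mass.
By the parallel-axis theorem, I = I_cm + md² = 0.95515 + 2.3879 = 3.3430 kg·m².
T = 2π√(I/(mgd)) = 2π√(3.3430/(6.968 × 3.710 × 0.5854)) = 2.953 s.

2.953 s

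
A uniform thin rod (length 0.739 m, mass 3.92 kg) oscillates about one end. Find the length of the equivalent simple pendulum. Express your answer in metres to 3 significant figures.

The equivalent simple-pendulum length is L_eq = I/(md), where I is about the pivot and d = 0.3695 m.
I_cm = (1/12)mL² = 0.1784 kg·m², so I = I_cm + md² = 0.1784 + 0.5352 = 0.7136 kg·m².
L_eq = 0.7136/(3.92 × 0.3695) = 0.493 m.

0.493 m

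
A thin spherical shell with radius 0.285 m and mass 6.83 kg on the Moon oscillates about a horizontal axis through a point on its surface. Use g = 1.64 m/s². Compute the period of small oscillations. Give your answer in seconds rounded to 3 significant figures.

3.38 s

I_cm = (2/3)mr² = 0.3698 kg·m². The pivot is at distance d = 0.285 m from the centre of mass.
By the parallel-axis theorem, I = I_cm + md² = 0.3698 + 0.5548 = 0.9246 kg·m².
T = 2π√(I/(mgd)) = 2π√(0.9246/(6.83 × 1.64 × 0.285)) = 3.38 s.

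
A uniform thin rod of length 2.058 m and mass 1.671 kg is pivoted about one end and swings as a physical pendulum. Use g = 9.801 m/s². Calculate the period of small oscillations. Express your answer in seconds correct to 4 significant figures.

2.351 s

For a physical pendulum T = 2π√(I/(mgd)), with d = 1.0290 m from pivot to centre of mass.
I_cm = mL²/12 = 1.671 × 2.058²/12 = 0.58977 kg·m²; I = I_cm + md² = 0.58977 + 1.671 × 1.0290² = 2.3591 kg·m².
T = 2π√(2.3591/(1.671 × 9.801 × 1.0290)) = 2.351 s.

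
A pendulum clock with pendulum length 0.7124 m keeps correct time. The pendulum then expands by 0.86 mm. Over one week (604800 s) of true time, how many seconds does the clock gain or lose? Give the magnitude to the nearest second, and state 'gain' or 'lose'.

T ∝ √L, so T'/T = √(0.71326/0.7124) = 1.00060.
In 604800 s of true time the clock registers 604800/1.00060 = 604435.3 s, so it loses 365 s.

lose 365 s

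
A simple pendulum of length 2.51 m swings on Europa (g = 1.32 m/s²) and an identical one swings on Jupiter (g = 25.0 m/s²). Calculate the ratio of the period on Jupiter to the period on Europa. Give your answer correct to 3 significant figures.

0.230

T ∝ 1/√g, so T₂/T₁ = √(g₁/g₂) = √(1.32/25.0) = 0.230.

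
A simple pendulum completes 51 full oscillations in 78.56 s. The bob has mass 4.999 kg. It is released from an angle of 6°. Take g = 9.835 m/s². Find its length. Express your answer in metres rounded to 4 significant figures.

T = 78.56/51 = 1.5404 s.
From T = 2π√(L/g), L = gT²/(4π²) = 9.835 × 1.5404²/(4π²) = 0.5911 m.

0.5911 m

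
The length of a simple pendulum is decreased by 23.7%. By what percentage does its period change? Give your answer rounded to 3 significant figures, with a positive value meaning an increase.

-12.7%

T ∝ √L, so T'/T = √(0.7630) = 0.8735.
Percentage change in T = (0.8735 − 1) × 100% = -12.7%.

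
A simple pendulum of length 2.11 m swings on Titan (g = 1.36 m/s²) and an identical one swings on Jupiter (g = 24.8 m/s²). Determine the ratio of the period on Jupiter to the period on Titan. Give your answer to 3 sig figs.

T ∝ 1/√g, so T₂/T₁ = √(g₁/g₂) = √(1.36/24.8) = 0.234.

0.234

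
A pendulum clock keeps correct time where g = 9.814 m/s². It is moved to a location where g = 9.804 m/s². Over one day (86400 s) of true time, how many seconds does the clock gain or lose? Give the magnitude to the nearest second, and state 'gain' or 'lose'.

lose 44 s

The clock's period scales as T ∝ 1/√g, so T'/T = √(9.814/9.804) = 1.00051.
In 86400 s of true time the clock registers 86400/1.00051 = 86356.0 s, so it loses 44 s.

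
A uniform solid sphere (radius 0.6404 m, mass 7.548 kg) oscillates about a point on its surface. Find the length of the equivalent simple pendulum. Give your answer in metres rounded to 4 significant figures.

0.8966 m

The equivalent simple-pendulum length is L_eq = I/(md), where I is about the pivot and d = 0.64040 m.
I_cm = (2/5)mR² = 1.2382 kg·m², so I = I_cm + md² = 1.2382 + 3.0955 = 4.3337 kg·m².
L_eq = 4.3337/(7.548 × 0.64040) = 0.8966 m.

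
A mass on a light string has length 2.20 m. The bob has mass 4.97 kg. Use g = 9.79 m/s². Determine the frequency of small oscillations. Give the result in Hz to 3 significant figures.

0.336 Hz

T = 2π√(L/g) = 2π√(2.20/9.79) = 2.979 s, so f = 1/T = 0.336 Hz.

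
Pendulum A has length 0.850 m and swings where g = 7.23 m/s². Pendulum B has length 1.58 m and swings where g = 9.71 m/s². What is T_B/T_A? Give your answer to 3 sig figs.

T = 2π√(L/g), so T_B/T_A = √((L_B/g_B)/(L_A/g_A)) = √((1.58/9.71)/(0.850/7.23)) = 1.18.

1.18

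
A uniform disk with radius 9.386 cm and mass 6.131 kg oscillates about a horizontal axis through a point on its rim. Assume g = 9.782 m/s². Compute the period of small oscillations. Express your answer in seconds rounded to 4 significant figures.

0.7538 s

I_cm = ½mr² = 0.027006 kg·m². The pivot is at distance d = 0.09386 m from the centre of mass.
By the parallel-axis theorem, I = I_cm + md² = 0.027006 + 0.054012 = 0.081018 kg·m².
T = 2π√(I/(mgd)) = 2π√(0.081018/(6.131 × 9.782 × 0.09386)) = 0.7538 s.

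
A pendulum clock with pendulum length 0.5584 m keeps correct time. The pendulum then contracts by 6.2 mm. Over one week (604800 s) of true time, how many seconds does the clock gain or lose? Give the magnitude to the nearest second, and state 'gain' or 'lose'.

gain 3386 s

T ∝ √L, so T'/T = √(0.55220/0.5584) = 0.994433.
In 604800 s of true time the clock registers 604800/0.994433 = 608185.8 s, so it gains 3386 s.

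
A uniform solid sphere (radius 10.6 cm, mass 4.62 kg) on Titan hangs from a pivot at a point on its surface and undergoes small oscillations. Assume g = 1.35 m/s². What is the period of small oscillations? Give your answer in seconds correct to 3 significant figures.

2.08 s

I_cm = (2/5)mr² = 0.02076 kg·m². The pivot is at distance d = 0.106 m from the centre of mass.
By the parallel-axis theorem, I = I_cm + md² = 0.02076 + 0.05191 = 0.07267 kg·m².
T = 2π√(I/(mgd)) = 2π√(0.07267/(4.62 × 1.35 × 0.106)) = 2.08 s.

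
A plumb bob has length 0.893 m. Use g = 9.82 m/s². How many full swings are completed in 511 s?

269

T = 2π√(L/g) = 2π√(0.893/9.82) = 1.895 s.
Number of complete oscillations = ⌊511/1.895⌋ = ⌊269.7⌋ = 269.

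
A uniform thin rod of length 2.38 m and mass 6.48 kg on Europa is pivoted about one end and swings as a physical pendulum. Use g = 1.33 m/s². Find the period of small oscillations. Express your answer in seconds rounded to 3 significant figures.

6.86 s

For a physical pendulum T = 2π√(I/(mgd)), with d = 1.190 m from pivot to centre of mass.
I_cm = mL²/12 = 6.48 × 2.38²/12 = 3.059 kg·m²; I = I_cm + md² = 3.059 + 6.48 × 1.190² = 12.24 kg·m².
T = 2π√(12.24/(6.48 × 1.33 × 1.190)) = 6.86 s.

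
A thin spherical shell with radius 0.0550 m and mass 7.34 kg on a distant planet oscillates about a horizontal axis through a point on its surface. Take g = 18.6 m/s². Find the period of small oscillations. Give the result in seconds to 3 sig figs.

0.441 s

I_cm = (2/3)mr² = 0.01480 kg·m². The pivot is at distance d = 0.0550 m from the centre of mass.
By the parallel-axis theorem, I = I_cm + md² = 0.01480 + 0.02220 = 0.03701 kg·m².
T = 2π√(I/(mgd)) = 2π√(0.03701/(7.34 × 18.6 × 0.0550)) = 0.441 s.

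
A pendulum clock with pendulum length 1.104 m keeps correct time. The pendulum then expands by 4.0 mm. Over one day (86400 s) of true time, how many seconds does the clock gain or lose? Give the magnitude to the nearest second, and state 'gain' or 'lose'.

lose 156 s

T ∝ √L, so T'/T = √(1.10800/1.104) = 1.00181.
In 86400 s of true time the clock registers 86400/1.00181 = 86243.9 s, so it loses 156 s.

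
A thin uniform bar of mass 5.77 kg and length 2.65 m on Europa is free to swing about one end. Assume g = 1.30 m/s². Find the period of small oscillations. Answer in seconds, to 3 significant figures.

7.32 s

For a physical pendulum T = 2π√(I/(mgd)), with d = 1.325 m from pivot to centre of mass.
I_cm = mL²/12 = 5.77 × 2.65²/12 = 3.377 kg·m²; I = I_cm + md² = 3.377 + 5.77 × 1.325² = 13.51 kg·m².
T = 2π√(13.51/(5.77 × 1.30 × 1.325)) = 7.32 s.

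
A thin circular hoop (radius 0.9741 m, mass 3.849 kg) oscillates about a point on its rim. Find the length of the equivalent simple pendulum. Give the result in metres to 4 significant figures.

1.948 m

The equivalent simple-pendulum length is L_eq = I/(md), where I is about the pivot and d = 0.97410 m.
I_cm = mR² = 3.6522 kg·m², so I = I_cm + md² = 3.6522 + 3.6522 = 7.3044 kg·m².
L_eq = 7.3044/(3.849 × 0.97410) = 1.948 m.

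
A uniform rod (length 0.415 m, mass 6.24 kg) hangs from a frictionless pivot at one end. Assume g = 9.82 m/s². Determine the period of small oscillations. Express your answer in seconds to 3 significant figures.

For a physical pendulum T = 2π√(I/(mgd)), with d = 0.2075 m from pivot to centre of mass.
I_cm = mL²/12 = 6.24 × 0.415²/12 = 0.08956 kg·m²; I = I_cm + md² = 0.08956 + 6.24 × 0.2075² = 0.3582 kg·m².
T = 2π√(0.3582/(6.24 × 9.82 × 0.2075)) = 1.05 s.

1.05 s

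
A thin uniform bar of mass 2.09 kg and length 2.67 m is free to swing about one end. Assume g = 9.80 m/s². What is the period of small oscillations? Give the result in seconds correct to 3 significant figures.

For a physical pendulum T = 2π√(I/(mgd)), with d = 1.335 m from pivot to centre of mass.
I_cm = mL²/12 = 2.09 × 2.67²/12 = 1.242 kg·m²; I = I_cm + md² = 1.242 + 2.09 × 1.335² = 4.966 kg·m².
T = 2π√(4.966/(2.09 × 9.80 × 1.335)) = 2.68 s.

2.68 s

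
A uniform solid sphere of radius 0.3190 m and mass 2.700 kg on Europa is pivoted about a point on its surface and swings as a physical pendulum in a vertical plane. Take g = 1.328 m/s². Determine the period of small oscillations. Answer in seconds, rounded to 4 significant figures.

I_cm = (2/5)mr² = 0.10990 kg·m². The pivot is at distance d = 0.3190 m from the centre of mass.
By the parallel-axis theorem, I = I_cm + md² = 0.10990 + 0.27475 = 0.38466 kg·m².
T = 2π√(I/(mgd)) = 2π√(0.38466/(2.700 × 1.328 × 0.3190)) = 3.644 s.

3.644 s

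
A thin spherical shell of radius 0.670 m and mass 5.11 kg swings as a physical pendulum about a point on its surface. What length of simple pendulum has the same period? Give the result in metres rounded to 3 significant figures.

The equivalent simple-pendulum length is L_eq = I/(md), where I is about the pivot and d = 0.6700 m.
I_cm = (2/3)mR² = 1.529 kg·m², so I = I_cm + md² = 1.529 + 2.294 = 3.823 kg·m².
L_eq = 3.823/(5.11 × 0.6700) = 1.12 m.

1.12 m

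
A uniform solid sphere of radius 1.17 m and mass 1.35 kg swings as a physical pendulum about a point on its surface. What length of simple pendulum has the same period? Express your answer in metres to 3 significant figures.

1.64 m

The equivalent simple-pendulum length is L_eq = I/(md), where I is about the pivot and d = 1.170 m.
I_cm = (2/5)mR² = 0.7392 kg·m², so I = I_cm + md² = 0.7392 + 1.848 = 2.587 kg·m².
L_eq = 2.587/(1.35 × 1.170) = 1.64 m.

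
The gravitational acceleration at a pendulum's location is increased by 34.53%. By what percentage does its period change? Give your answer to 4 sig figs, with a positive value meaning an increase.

T ∝ 1/√g, so T'/T = 1/√(1.3453) = 0.86217.
Percentage change in T = (0.86217 − 1) × 100% = -13.78%.

-13.78%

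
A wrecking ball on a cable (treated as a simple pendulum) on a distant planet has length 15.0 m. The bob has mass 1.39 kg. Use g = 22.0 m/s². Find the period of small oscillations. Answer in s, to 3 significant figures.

T = 2π√(L/g) = 2π√(15.0/22.0) = 2π × 0.8257 = 5.19 s.

5.19 s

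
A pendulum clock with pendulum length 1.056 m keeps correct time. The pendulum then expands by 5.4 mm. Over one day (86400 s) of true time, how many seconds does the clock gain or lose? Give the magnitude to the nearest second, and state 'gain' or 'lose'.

lose 220 s

T ∝ √L, so T'/T = √(1.06140/1.056) = 1.00255.
In 86400 s of true time the clock registers 86400/1.00255 = 86179.9 s, so it loses 220 s.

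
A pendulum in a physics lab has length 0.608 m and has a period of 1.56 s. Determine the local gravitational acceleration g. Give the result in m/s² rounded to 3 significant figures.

9.86 m/s²

From T = 2π√(L/g), g = 4π²L/T² = 4π² × 0.608/1.560² = 9.86 m/s².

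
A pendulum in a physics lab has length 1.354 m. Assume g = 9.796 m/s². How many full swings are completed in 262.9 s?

T = 2π√(L/g) = 2π√(1.354/9.796) = 2.3360 s.
Number of complete oscillations = ⌊262.9/2.3360⌋ = ⌊112.54⌋ = 112.

112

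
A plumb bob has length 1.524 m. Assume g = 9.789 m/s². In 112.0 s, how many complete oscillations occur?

45

T = 2π√(L/g) = 2π√(1.524/9.789) = 2.4792 s.
Number of complete oscillations = ⌊112.0/2.4792⌋ = ⌊45.177⌋ = 45.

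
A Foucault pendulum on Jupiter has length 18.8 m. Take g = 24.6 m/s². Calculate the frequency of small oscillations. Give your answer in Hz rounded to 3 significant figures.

T = 2π√(L/g) = 2π√(18.8/24.6) = 5.493 s, so f = 1/T = 0.182 Hz.

0.182 Hz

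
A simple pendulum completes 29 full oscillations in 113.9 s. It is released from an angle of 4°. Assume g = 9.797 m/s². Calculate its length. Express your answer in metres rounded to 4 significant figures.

3.828 m

T = 113.9/29 = 3.9276 s.
From T = 2π√(L/g), L = gT²/(4π²) = 9.797 × 3.9276²/(4π²) = 3.828 m.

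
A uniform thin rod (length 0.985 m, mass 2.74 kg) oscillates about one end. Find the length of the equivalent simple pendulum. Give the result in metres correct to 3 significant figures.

0.657 m

The equivalent simple-pendulum length is L_eq = I/(md), where I is about the pivot and d = 0.4925 m.
I_cm = (1/12)mL² = 0.2215 kg·m², so I = I_cm + md² = 0.2215 + 0.6646 = 0.8861 kg·m².
L_eq = 0.8861/(2.74 × 0.4925) = 0.657 m.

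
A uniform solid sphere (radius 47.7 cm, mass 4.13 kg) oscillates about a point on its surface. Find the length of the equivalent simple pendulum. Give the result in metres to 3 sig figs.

The equivalent simple-pendulum length is L_eq = I/(md), where I is about the pivot and d = 0.4770 m.
I_cm = (2/5)mR² = 0.3759 kg·m², so I = I_cm + md² = 0.3759 + 0.9397 = 1.316 kg·m².
L_eq = 1.316/(4.13 × 0.4770) = 0.668 m.

0.668 m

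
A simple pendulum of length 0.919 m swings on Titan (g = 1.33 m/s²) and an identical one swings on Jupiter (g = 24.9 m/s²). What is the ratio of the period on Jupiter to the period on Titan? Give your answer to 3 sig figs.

T ∝ 1/√g, so T₂/T₁ = √(g₁/g₂) = √(1.33/24.9) = 0.231.

0.231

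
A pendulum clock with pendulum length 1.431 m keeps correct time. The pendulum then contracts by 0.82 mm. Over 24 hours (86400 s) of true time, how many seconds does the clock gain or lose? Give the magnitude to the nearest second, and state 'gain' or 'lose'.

T ∝ √L, so T'/T = √(1.43018/1.431) = 0.999713.
In 86400 s of true time the clock registers 86400/0.999713 = 86424.8 s, so it gains 25 s.

gain 25 s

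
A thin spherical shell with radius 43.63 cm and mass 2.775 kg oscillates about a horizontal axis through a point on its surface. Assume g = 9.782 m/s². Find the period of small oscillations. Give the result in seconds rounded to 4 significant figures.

1.713 s

I_cm = (2/3)mr² = 0.35216 kg·m². The pivot is at distance d = 0.4363 m from the centre of mass.
By the parallel-axis theorem, I = I_cm + md² = 0.35216 + 0.52824 = 0.88040 kg·m².
T = 2π√(I/(mgd)) = 2π√(0.88040/(2.775 × 9.782 × 0.4363)) = 1.713 s.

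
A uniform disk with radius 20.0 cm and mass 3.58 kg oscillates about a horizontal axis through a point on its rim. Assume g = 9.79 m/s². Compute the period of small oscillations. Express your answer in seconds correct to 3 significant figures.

I_cm = ½mr² = 0.07160 kg·m². The pivot is at distance d = 0.200 m from the centre of mass.
By the parallel-axis theorem, I = I_cm + md² = 0.07160 + 0.1432 = 0.2148 kg·m².
T = 2π√(I/(mgd)) = 2π√(0.2148/(3.58 × 9.79 × 0.200)) = 1.10 s.

1.10 s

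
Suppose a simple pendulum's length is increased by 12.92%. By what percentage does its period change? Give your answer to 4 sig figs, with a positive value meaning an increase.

6.264%

T ∝ √L, so T'/T = √(1.1292) = 1.0626.
Percentage change in T = (1.0626 − 1) × 100% = 6.264%.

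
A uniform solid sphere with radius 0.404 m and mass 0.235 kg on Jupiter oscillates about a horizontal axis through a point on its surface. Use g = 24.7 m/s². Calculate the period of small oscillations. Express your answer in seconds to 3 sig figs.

I_cm = (2/5)mr² = 0.01534 kg·m². The pivot is at distance d = 0.404 m from the centre of mass.
By the parallel-axis theorem, I = I_cm + md² = 0.01534 + 0.03836 = 0.05370 kg·m².
T = 2π√(I/(mgd)) = 2π√(0.05370/(0.235 × 24.7 × 0.404)) = 0.951 s.

0.951 s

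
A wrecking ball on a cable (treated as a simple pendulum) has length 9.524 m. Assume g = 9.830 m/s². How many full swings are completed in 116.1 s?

T = 2π√(L/g) = 2π√(9.524/9.830) = 6.1846 s.
Number of complete oscillations = ⌊116.1/6.1846⌋ = ⌊18.772⌋ = 18.

18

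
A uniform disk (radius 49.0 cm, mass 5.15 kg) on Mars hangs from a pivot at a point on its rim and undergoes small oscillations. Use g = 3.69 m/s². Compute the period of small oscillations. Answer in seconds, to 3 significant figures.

I_cm = ½mr² = 0.6183 kg·m². The pivot is at distance d = 0.490 m from the centre of mass.
By the parallel-axis theorem, I = I_cm + md² = 0.6183 + 1.237 = 1.855 kg·m².
T = 2π√(I/(mgd)) = 2π√(1.855/(5.15 × 3.69 × 0.490)) = 2.80 s.

2.80 s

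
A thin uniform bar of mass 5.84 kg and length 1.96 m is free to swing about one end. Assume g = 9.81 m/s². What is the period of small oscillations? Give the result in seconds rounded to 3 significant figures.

For a physical pendulum T = 2π√(I/(mgd)), with d = 0.9800 m from pivot to centre of mass.
I_cm = mL²/12 = 5.84 × 1.96²/12 = 1.870 kg·m²; I = I_cm + md² = 1.870 + 5.84 × 0.9800² = 7.478 kg·m².
T = 2π√(7.478/(5.84 × 9.81 × 0.9800)) = 2.29 s.

2.29 s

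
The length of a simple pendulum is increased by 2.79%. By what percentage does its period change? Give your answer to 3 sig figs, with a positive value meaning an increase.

1.39%

T ∝ √L, so T'/T = √(1.028) = 1.014.
Percentage change in T = (1.014 − 1) × 100% = 1.39%.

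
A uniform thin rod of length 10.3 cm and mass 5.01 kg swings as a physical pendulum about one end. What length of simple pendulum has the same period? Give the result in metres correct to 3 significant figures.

The equivalent simple-pendulum length is L_eq = I/(md), where I is about the pivot and d = 0.05150 m.
I_cm = (1/12)mL² = 0.004429 kg·m², so I = I_cm + md² = 0.004429 + 0.01329 = 0.01772 kg·m².
L_eq = 0.01772/(5.01 × 0.05150) = 0.0687 m.

0.0687 m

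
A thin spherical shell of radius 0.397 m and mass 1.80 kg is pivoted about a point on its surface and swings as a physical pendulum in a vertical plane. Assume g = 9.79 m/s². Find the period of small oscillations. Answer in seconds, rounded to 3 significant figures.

1.63 s

I_cm = (2/3)mr² = 0.1891 kg·m². The pivot is at distance d = 0.397 m from the centre of mass.
By the parallel-axis theorem, I = I_cm + md² = 0.1891 + 0.2837 = 0.4728 kg·m².
T = 2π√(I/(mgd)) = 2π√(0.4728/(1.80 × 9.79 × 0.397)) = 1.63 s.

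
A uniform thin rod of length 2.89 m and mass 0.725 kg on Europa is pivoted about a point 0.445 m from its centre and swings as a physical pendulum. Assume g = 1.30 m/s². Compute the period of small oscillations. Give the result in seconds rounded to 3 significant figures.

For a physical pendulum T = 2π√(I/(mgd)), with d = 0.4450 m from pivot to centre of mass.
I_cm = mL²/12 = 0.725 × 2.89²/12 = 0.5046 kg·m²; I = I_cm + md² = 0.5046 + 0.725 × 0.4450² = 0.6482 kg·m².
T = 2π√(0.6482/(0.725 × 1.30 × 0.4450)) = 7.81 s.

7.81 s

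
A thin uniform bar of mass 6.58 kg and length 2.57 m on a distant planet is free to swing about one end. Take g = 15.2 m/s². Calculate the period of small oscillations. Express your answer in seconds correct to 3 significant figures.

For a physical pendulum T = 2π√(I/(mgd)), with d = 1.285 m from pivot to centre of mass.
I_cm = mL²/12 = 6.58 × 2.57²/12 = 3.622 kg·m²; I = I_cm + md² = 3.622 + 6.58 × 1.285² = 14.49 kg·m².
T = 2π√(14.49/(6.58 × 15.2 × 1.285)) = 2.11 s.

2.11 s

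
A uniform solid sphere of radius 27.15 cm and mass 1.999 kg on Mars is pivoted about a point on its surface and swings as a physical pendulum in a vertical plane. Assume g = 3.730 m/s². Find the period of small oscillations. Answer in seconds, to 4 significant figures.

I_cm = (2/5)mr² = 0.058940 kg·m². The pivot is at distance d = 0.2715 m from the centre of mass.
By the parallel-axis theorem, I = I_cm + md² = 0.058940 + 0.14735 = 0.20629 kg·m².
T = 2π√(I/(mgd)) = 2π√(0.20629/(1.999 × 3.730 × 0.2715)) = 2.006 s.

2.006 s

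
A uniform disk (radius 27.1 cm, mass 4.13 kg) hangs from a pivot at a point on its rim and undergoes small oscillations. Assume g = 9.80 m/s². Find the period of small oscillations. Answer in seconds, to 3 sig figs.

1.28 s

I_cm = ½mr² = 0.1517 kg·m². The pivot is at distance d = 0.271 m from the centre of mass.
By the parallel-axis theorem, I = I_cm + md² = 0.1517 + 0.3033 = 0.4550 kg·m².
T = 2π√(I/(mgd)) = 2π√(0.4550/(4.13 × 9.80 × 0.271)) = 1.28 s.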